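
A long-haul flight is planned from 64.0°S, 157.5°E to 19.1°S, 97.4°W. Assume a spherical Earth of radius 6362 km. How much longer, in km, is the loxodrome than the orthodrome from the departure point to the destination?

Great circle: cos σ = sin φ₁ sin φ₂ + cos φ₁ cos φ₂ cos Δλ,  σ = 1.3835 rad → d_gc = 8801.9 km
Rhumb line: Δψ = +1.1262, q = Δφ/Δψ = 0.6958, d_rh = R√(Δφ²+q²Δλ²) = 9528.8 km
Excess = 9528.8 − 8801.9 = 726.9 ≈ 727 km

727 km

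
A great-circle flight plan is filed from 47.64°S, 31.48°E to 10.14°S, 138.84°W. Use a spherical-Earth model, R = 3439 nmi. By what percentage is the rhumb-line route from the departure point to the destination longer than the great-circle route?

Great circle: σ = 2.1220 rad → d_gc = Rσ = 7297.6 nmi
Rhumb: Δφ = +0.6545, Δλ = -2.9726, Δψ = +0.7702, q = Δφ/Δψ = 0.8498 → d_rh = R√(Δφ²+q²Δλ²) = 8974.0 nmi
Excess = (8974.0 − 7297.6) / 7297.6 = 1676.4 / 7297.6 = 22.97% ≈ 23.0%

23.0%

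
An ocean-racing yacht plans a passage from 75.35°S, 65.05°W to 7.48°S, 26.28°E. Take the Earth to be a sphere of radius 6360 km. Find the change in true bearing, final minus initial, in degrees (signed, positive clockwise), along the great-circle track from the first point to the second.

-78.4°

Initial bearing θ₁ = atan2(sin Δλ cos φ₂, cos φ₁ sin φ₂ − sin φ₁ cos φ₂ cos Δλ) = 93.19°
Final bearing θ₂ = (initial bearing from the destination back to the start) + 180° = 14.76°
Δθ = θ₂ − θ₁ = -78.4°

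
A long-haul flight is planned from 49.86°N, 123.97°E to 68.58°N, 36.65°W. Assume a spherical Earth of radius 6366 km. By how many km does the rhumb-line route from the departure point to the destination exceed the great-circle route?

2354 km

Great circle: cos σ = sin φ₁ sin φ₂ + cos φ₁ cos φ₂ cos Δλ,  σ = 1.0592 rad → d_gc = 6742.8 km
Rhumb line: Δψ = +0.6584, q = Δφ/Δψ = 0.4962, d_rh = R√(Δφ²+q²Δλ²) = 9096.7 km
Excess = 9096.7 − 6742.8 = 2353.9 ≈ 2354 km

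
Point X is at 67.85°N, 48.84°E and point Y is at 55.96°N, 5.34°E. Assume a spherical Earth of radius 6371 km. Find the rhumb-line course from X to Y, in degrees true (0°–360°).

239.5°

Δψ = ln[tan(π/4+φ₂/2)/tan(π/4+φ₁/2)] = -0.4472
Δλ = -0.7592 rad (taken the short way round)
course = atan2(Δλ, Δψ) = 239.50°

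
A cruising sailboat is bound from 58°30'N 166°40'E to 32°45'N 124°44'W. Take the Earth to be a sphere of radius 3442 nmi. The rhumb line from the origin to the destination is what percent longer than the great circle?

3.4%

Great circle: σ = 0.9000 rad → d_gc = Rσ = 3097.8 nmi
Rhumb: Δφ = -0.4494, Δλ = +1.1973, Δψ = -0.6602, q = Δφ/Δψ = 0.6807 → d_rh = R√(Δφ²+q²Δλ²) = 3203.6 nmi
Excess = (3203.6 − 3097.8) / 3097.8 = 105.8 / 3097.8 = 3.42% ≈ 3.4%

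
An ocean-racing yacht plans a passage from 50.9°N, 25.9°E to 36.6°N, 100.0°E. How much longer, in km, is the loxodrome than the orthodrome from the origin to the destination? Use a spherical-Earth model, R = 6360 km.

Great circle: cos σ = sin φ₁ sin φ₂ + cos φ₁ cos φ₂ cos Δλ,  σ = 0.9255 rad → d_gc = 5886.4 km
Rhumb line: Δψ = -0.3481, q = Δφ/Δψ = 0.7170, d_rh = R√(Δφ²+q²Δλ²) = 6107.6 km
Excess = 6107.6 − 5886.4 = 221.2 ≈ 221 km

221 km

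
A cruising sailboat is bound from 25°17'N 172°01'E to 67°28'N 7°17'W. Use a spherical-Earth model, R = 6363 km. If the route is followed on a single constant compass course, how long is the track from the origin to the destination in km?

Rhumb course C = atan2(Δλ, Δψ) with Δψ = ln[tan(π/4+φ₂/2)/tan(π/4+φ₁/2)] = +1.1570, Δλ = -3.1294 → C = 290.29°
d = R·|Δφ| / |cos C| = 6363·0.73624 / 0.34679 = 13509 km

13509 km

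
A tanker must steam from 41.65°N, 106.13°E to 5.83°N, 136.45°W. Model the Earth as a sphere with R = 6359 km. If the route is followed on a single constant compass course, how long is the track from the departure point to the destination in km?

12314 km

Rhumb course C = atan2(Δλ, Δψ) with Δψ = ln[tan(π/4+φ₂/2)/tan(π/4+φ₁/2)] = -0.6990, Δλ = +2.0494 → C = 108.83°
d = R·|Δφ| / |cos C| = 6359·0.62518 / 0.32284 = 12314 km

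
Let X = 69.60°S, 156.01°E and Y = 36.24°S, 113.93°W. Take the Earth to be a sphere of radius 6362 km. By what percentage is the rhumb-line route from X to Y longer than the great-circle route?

Great circle: σ = 0.9839 rad → d_gc = Rσ = 6259.4 km
Rhumb: Δφ = +0.5822, Δλ = +1.5718, Δψ = +1.0357, q = Δφ/Δψ = 0.5622 → d_rh = R√(Δφ²+q²Δλ²) = 6732.3 km
Excess = (6732.3 − 6259.4) / 6259.4 = 472.9 / 6259.4 = 7.56% ≈ 7.6%

7.6%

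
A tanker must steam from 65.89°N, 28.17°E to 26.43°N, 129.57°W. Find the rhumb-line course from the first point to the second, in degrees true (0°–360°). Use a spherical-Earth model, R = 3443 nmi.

248.8°

Δψ = ln[tan(π/4+φ₂/2)/tan(π/4+φ₁/2)] = -1.0653
Δλ = -2.7531 rad (taken the short way round)
course = atan2(Δλ, Δψ) = 248.85°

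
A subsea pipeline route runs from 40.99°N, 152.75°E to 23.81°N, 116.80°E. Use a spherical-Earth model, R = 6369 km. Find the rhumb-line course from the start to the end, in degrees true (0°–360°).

Meridional parts: M(φ₁)=+0.7856, M(φ₂)=+0.4281 → ΔM = -0.3576;  Δλ = -0.6274 rad
tan C = Δλ / ΔM = +1.7548 → C = 240.32°

240.3°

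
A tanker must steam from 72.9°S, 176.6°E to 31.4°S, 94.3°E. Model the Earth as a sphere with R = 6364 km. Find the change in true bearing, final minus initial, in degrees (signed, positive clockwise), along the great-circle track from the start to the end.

+72.8°

At departure: θ₁ = atan2(sin Δλ cos φ₂, cos φ₁ sin φ₂ − sin φ₁ cos φ₂ cos Δλ) = 267.03°
At arrival: θ₂ = atan2(sin Δλ cos φ₁, −cos φ₂ sin φ₁ + sin φ₂ cos φ₁ cos Δλ) = 339.88°
Δθ = θ₂ − θ₁ = +72.8°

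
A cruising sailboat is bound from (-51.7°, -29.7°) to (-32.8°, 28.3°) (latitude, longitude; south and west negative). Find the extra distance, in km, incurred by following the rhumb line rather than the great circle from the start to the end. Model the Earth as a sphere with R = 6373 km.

106 km

Great circle: cos σ = sin φ₁ sin φ₂ + cos φ₁ cos φ₂ cos Δλ,  σ = 0.7937 rad → d_gc = 5058.5 km
Rhumb line: Δψ = +0.4511, q = Δφ/Δψ = 0.7312, d_rh = R√(Δφ²+q²Δλ²) = 5164.6 km
Excess = 5164.6 − 5058.5 = 106.1 ≈ 106 km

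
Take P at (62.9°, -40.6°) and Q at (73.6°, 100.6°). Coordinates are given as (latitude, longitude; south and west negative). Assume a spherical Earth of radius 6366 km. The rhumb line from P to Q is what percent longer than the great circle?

27.5%

Great circle: σ = 0.7170 rad → d_gc = Rσ = 4564.7 km
Rhumb: Δφ = +0.1868, Δλ = +2.4644, Δψ = +0.5143, q = Δφ/Δψ = 0.3631 → d_rh = R√(Δφ²+q²Δλ²) = 5819.6 km
Excess = (5819.6 − 4564.7) / 4564.7 = 1254.9 / 4564.7 = 27.49% ≈ 27.5%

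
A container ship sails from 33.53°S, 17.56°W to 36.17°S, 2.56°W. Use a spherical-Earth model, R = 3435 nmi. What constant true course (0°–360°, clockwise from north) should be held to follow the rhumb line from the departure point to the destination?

102.1°

Δψ = ln[tan(π/4+φ₂/2)/tan(π/4+φ₁/2)] = -0.0562
Δλ = +0.2618 rad (taken the short way round)
course = atan2(Δλ, Δψ) = 102.11°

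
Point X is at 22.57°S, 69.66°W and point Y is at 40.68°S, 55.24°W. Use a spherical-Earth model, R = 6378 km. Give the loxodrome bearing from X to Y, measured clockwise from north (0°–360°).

146.1°

Meridional parts: M(φ₁)=-0.4045, M(φ₂)=-0.7785 → ΔM = -0.3740;  Δλ = +0.2517 rad
tan C = Δλ / ΔM = -0.6730 → C = 146.06°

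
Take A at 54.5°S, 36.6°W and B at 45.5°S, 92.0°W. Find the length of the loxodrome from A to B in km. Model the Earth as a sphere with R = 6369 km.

Δψ = ln[tan(π/4+φ₂/2)/tan(π/4+φ₁/2)] = +0.2453;  Δφ = +0.1571 rad,  Δλ = -0.9669 rad
q = Δφ/Δψ = 0.6402
d = R·√(Δφ² + q²Δλ²) = 6369·0.63867 = 4068 km

4068 km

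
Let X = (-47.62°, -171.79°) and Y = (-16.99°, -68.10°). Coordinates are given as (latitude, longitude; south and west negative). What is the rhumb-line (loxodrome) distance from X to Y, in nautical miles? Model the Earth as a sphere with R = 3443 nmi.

Δψ = ln[tan(π/4+φ₂/2)/tan(π/4+φ₁/2)] = +0.6466;  Δφ = +0.5346 rad,  Δλ = +1.8097 rad
q = Δφ/Δψ = 0.8268
d = R·√(Δφ² + q²Δλ²) = 3443·1.58885 = 5470 nmi

5470 nmi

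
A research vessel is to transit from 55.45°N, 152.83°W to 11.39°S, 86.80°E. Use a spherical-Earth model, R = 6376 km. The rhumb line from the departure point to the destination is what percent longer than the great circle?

5.3%

Great circle: σ = 2.0306 rad → d_gc = Rσ = 12946.9 km
Rhumb: Δφ = -1.1666, Δλ = -2.1009, Δψ = -1.3681, q = Δφ/Δψ = 0.8527 → d_rh = R√(Δφ²+q²Δλ²) = 13630.2 km
Excess = (13630.2 − 12946.9) / 12946.9 = 683.3 / 12946.9 = 5.28% ≈ 5.3%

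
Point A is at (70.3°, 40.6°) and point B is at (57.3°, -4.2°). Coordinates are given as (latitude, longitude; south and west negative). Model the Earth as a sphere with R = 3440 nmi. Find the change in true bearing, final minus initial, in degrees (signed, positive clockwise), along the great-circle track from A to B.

-40.8°

At departure: θ₁ = atan2(sin Δλ cos φ₂, cos φ₁ sin φ₂ − sin φ₁ cos φ₂ cos Δλ) = 258.53°
At arrival: θ₂ = atan2(sin Δλ cos φ₁, −cos φ₂ sin φ₁ + sin φ₂ cos φ₁ cos Δλ) = 217.70°
Δθ = θ₂ − θ₁ = -40.8°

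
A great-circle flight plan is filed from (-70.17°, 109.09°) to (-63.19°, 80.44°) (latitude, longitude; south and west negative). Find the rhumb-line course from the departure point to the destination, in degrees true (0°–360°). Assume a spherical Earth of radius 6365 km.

301.8°

Meridional parts: M(φ₁)=-1.7441, M(φ₂)=-1.4341 → ΔM = +0.3100;  Δλ = -0.5000 rad
tan C = Δλ / ΔM = -1.6130 → C = 301.80°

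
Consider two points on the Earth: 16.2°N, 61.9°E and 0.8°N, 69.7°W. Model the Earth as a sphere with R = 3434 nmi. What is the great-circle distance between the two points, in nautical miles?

cos σ = sin φ₁ sin φ₂ + cos φ₁ cos φ₂ cos Δλ
      = sin(16.20°)sin(0.80°) + cos(16.20°)cos(0.80°)cos(-131.60°) = -0.6336
σ = 129.317° → d = Rσ = 3434·2.25700 = 7751 nmi

7751 nmi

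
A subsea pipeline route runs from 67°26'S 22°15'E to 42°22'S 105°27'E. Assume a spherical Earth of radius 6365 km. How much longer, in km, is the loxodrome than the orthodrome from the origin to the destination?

359 km

Great circle: cos σ = sin φ₁ sin φ₂ + cos φ₁ cos φ₂ cos Δλ,  σ = 0.8555 rad → d_gc = 5445.2 km
Rhumb line: Δψ = +0.7941, q = Δφ/Δψ = 0.5510, d_rh = R√(Δφ²+q²Δλ²) = 5804.1 km
Excess = 5804.1 − 5445.2 = 358.9 ≈ 359 km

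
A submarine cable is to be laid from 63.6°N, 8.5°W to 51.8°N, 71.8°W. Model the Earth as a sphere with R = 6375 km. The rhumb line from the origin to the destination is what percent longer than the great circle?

Great circle: σ = 0.5962 rad → d_gc = Rσ = 3801.1 km
Rhumb: Δφ = -0.2059, Δλ = -1.1048, Δψ = -0.3896, q = Δφ/Δψ = 0.5286 → d_rh = R√(Δφ²+q²Δλ²) = 3947.9 km
Excess = (3947.9 − 3801.1) / 3801.1 = 146.8 / 3801.1 = 3.86% ≈ 3.9%

3.9%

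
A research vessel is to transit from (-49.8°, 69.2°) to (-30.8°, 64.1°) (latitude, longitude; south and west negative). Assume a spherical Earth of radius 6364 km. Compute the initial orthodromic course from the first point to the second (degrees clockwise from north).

θ = atan2( sin Δλ·cos φ₂ ,  cos φ₁ sin φ₂ − sin φ₁ cos φ₂ cos Δλ )
  = atan2(-0.0764, +0.3230) = 346.70°

346.7°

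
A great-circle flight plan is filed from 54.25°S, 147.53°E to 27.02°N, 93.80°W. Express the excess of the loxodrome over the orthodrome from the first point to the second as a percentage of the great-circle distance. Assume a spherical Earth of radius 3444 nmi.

2.8%

Great circle: σ = 2.2375 rad → d_gc = Rσ = 7706.0 nmi
Rhumb: Δφ = +1.4184, Δλ = +2.0712, Δψ = +1.6217, q = Δφ/Δψ = 0.8746 → d_rh = R√(Δφ²+q²Δλ²) = 7923.9 nmi
Excess = (7923.9 − 7706.0) / 7706.0 = 217.9 / 7706.0 = 2.83% ≈ 2.8%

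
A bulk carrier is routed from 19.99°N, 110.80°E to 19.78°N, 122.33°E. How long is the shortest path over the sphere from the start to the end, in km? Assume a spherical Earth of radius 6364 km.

Haversine: a = sin²(Δφ/2)+cos φ₁ cos φ₂ sin²(Δλ/2) = 0.00893;  σ = 2·atan2(√a,√(1−a))
σ = 10.842° → d = Rσ = 6364·0.18924 = 1204 km

1204 km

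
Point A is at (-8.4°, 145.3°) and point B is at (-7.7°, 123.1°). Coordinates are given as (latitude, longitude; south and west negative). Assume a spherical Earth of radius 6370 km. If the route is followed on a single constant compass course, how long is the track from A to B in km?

2445 km

Δψ = ln[tan(π/4+φ₂/2)/tan(π/4+φ₁/2)] = +0.0123;  Δφ = +0.0122 rad,  Δλ = -0.3875 rad
q = Δφ/Δψ = 0.9901
d = R·√(Δφ² + q²Δλ²) = 6370·0.38384 = 2445 km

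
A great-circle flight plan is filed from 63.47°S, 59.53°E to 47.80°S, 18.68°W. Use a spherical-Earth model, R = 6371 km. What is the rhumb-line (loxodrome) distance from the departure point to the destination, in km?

5132 km

Rhumb course C = atan2(Δλ, Δψ) with Δψ = ln[tan(π/4+φ₂/2)/tan(π/4+φ₁/2)] = +0.4927, Δλ = -1.3650 → C = 289.85°
d = R·|Δφ| / |cos C| = 6371·0.27349 / 0.33953 = 5132 km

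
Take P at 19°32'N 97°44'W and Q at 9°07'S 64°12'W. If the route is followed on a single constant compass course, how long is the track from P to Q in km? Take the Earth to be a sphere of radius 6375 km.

Rhumb course C = atan2(Δλ, Δψ) with Δψ = ln[tan(π/4+φ₂/2)/tan(π/4+φ₁/2)] = -0.5075, Δλ = +0.5853 → C = 130.93°
d = R·|Δφ| / |cos C| = 6375·0.50004 / 0.65514 = 4866 km

4866 km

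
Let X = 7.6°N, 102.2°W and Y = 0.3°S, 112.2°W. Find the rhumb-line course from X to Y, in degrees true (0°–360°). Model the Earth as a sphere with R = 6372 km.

231.6°

Meridional parts: M(φ₁)=+0.1330, M(φ₂)=-0.0052 → ΔM = -0.1383;  Δλ = -0.1745 rad
tan C = Δλ / ΔM = +1.2622 → C = 231.61°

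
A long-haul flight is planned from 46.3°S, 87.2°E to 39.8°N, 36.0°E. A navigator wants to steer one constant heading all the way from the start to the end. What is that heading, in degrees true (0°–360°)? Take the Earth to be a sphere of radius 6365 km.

Meridional parts: M(φ₁)=-0.9138, M(φ₂)=+0.7584 → ΔM = +1.6722;  Δλ = -0.8936 rad
tan C = Δλ / ΔM = -0.5344 → C = 331.88°

331.9°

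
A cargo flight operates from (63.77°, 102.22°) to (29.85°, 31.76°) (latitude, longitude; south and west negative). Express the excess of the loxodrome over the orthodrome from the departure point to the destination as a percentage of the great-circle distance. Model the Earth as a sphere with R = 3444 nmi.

Great circle: σ = 0.9586 rad → d_gc = Rσ = 3301.3 nmi
Rhumb: Δφ = -0.5920, Δλ = -1.2298, Δψ = -0.9105, q = Δφ/Δψ = 0.6502 → d_rh = R√(Δφ²+q²Δλ²) = 3426.5 nmi
Excess = (3426.5 − 3301.3) / 3301.3 = 125.2 / 3301.3 = 3.79% ≈ 3.8%

3.8%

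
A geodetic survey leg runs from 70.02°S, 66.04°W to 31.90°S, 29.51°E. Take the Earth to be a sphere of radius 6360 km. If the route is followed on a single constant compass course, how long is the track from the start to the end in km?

Δψ = ln[tan(π/4+φ₂/2)/tan(π/4+φ₁/2)] = +1.1485;  Δφ = +0.6653 rad,  Δλ = +1.6677 rad
q = Δφ/Δψ = 0.5793
d = R·√(Δφ² + q²Δλ²) = 6360·1.17303 = 7460 km

7460 km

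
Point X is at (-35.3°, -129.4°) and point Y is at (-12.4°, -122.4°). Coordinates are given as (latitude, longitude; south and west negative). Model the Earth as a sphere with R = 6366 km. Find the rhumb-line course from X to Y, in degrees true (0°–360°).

15.5°

Δψ = ln[tan(π/4+φ₂/2)/tan(π/4+φ₁/2)] = +0.4411
Δλ = +0.1222 rad (taken the short way round)
course = atan2(Δλ, Δψ) = 15.48°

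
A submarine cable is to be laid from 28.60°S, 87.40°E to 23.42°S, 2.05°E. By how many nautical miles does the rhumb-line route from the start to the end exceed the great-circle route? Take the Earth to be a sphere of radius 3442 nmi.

Great circle: cos σ = sin φ₁ sin φ₂ + cos φ₁ cos φ₂ cos Δλ,  σ = 1.3124 rad → d_gc = 4517.1 nmi
Rhumb line: Δψ = +0.1006, q = Δφ/Δψ = 0.8983, d_rh = R√(Δφ²+q²Δλ²) = 4616.2 nmi
Excess = 4616.2 − 4517.1 = 99.1 ≈ 99 nmi

99 nmi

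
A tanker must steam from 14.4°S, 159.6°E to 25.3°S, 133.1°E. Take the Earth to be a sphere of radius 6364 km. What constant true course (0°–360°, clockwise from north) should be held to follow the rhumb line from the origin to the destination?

246.3°

Meridional parts: M(φ₁)=-0.2540, M(φ₂)=-0.4567 → ΔM = -0.2026;  Δλ = -0.4625 rad
tan C = Δλ / ΔM = +2.2824 → C = 246.34°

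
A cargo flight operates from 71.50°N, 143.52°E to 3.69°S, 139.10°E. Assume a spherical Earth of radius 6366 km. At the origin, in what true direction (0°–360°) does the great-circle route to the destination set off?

184.6°

N = sin Δλ·cos φ₂ = -0.0769;  D = cos φ₁ sin φ₂ − sin φ₁ cos φ₂ cos Δλ = -0.9640
initial course = atan2(N, D) = 184.56°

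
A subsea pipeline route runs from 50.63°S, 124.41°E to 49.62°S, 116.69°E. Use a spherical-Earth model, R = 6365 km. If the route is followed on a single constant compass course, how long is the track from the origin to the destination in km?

561 km

Rhumb course C = atan2(Δλ, Δψ) with Δψ = ln[tan(π/4+φ₂/2)/tan(π/4+φ₁/2)] = +0.0275, Δλ = -0.1347 → C = 281.53°
d = R·|Δφ| / |cos C| = 6365·0.01763 / 0.19995 = 561 km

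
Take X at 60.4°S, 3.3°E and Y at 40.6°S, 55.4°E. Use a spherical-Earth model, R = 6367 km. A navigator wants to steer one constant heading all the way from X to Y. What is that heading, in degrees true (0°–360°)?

58.6°

Δψ = ln[tan(π/4+φ₂/2)/tan(π/4+φ₁/2)] = +0.5544
Δλ = +0.9093 rad (taken the short way round)
course = atan2(Δλ, Δψ) = 58.63°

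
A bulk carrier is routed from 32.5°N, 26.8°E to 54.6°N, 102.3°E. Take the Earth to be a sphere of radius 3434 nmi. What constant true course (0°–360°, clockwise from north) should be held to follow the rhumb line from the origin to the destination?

Δψ = ln[tan(π/4+φ₂/2)/tan(π/4+φ₁/2)] = +0.5418
Δλ = +1.3177 rad (taken the short way round)
course = atan2(Δλ, Δψ) = 67.65°

67.7°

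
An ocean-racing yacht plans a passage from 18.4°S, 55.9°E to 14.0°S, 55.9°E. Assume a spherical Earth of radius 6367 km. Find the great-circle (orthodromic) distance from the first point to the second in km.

cos σ = sin φ₁ sin φ₂ + cos φ₁ cos φ₂ cos Δλ
      = sin(-18.40°)sin(-14.00°) + cos(-18.40°)cos(-14.00°)cos(0.00°) = 0.9971
σ = 4.400° → d = Rσ = 6367·0.07679 = 489 km

489 km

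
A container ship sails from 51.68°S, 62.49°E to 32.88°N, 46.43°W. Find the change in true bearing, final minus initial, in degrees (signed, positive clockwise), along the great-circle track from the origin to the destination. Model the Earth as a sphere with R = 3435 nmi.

At departure: θ₁ = atan2(sin Δλ cos φ₂, cos φ₁ sin φ₂ − sin φ₁ cos φ₂ cos Δλ) = 278.80°
At arrival: θ₂ = atan2(sin Δλ cos φ₁, −cos φ₂ sin φ₁ + sin φ₂ cos φ₁ cos Δλ) = 313.14°
Δθ = θ₂ − θ₁ = +34.3°

+34.3°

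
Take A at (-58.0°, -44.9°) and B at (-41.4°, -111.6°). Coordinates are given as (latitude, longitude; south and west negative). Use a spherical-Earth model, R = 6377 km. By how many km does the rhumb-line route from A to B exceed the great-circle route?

Great circle: cos σ = sin φ₁ sin φ₂ + cos φ₁ cos φ₂ cos Δλ,  σ = 0.7698 rad → d_gc = 4909.0 km
Rhumb line: Δψ = +0.4540, q = Δφ/Δψ = 0.6381, d_rh = R√(Δφ²+q²Δλ²) = 5084.8 km
Excess = 5084.8 − 4909.0 = 175.8 ≈ 176 km

176 km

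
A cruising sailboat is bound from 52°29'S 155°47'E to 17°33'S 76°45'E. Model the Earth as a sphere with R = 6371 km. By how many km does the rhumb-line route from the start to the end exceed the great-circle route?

Great circle: cos σ = sin φ₁ sin φ₂ + cos φ₁ cos φ₂ cos Δλ,  σ = 1.2136 rad → d_gc = 7731.95 km
Rhumb line: Δψ = +0.7687, q = Δφ/Δψ = 0.7931, d_rh = R√(Δφ²+q²Δλ²) = 7979.42 km
Excess = 7979.42 − 7731.95 = 247.47 ≈ 247 km

247 km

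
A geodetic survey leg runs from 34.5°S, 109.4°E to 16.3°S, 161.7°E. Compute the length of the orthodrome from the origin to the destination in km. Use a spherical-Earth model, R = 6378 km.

Haversine: a = sin²(Δφ/2)+cos φ₁ cos φ₂ sin²(Δλ/2) = 0.17866;  σ = 2·atan2(√a,√(1−a))
σ = 50.007° → d = Rσ = 6378·0.87279 = 5567 km

5567 km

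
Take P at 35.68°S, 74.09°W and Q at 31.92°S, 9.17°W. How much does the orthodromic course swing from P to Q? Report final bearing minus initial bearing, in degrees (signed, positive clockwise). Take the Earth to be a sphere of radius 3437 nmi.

Initial bearing θ₁ = atan2(sin Δλ cos φ₂, cos φ₁ sin φ₂ − sin φ₁ cos φ₂ cos Δλ) = 105.94°
Final bearing θ₂ = (initial bearing from the destination back to the start) + 180° = 66.95°
Δθ = θ₂ − θ₁ = -39.0°

-39.0°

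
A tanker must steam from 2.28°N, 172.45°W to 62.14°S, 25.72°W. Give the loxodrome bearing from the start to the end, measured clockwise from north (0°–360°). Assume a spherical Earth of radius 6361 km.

119.2°

Meridional parts: M(φ₁)=+0.0398, M(φ₂)=-1.3942 → ΔM = -1.4340;  Δλ = +2.5609 rad
tan C = Δλ / ΔM = -1.7859 → C = 119.25°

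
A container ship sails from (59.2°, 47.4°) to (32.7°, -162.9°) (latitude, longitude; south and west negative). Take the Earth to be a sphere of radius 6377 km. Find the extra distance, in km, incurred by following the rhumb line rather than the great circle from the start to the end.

2203 km

Great circle: cos σ = sin φ₁ sin φ₂ + cos φ₁ cos φ₂ cos Δλ,  σ = 1.4786 rad → d_gc = 9429.3 km
Rhumb line: Δψ = -0.6849, q = Δφ/Δψ = 0.6753, d_rh = R√(Δφ²+q²Δλ²) = 11632.2 km
Excess = 11632.2 − 9429.3 = 2202.9 ≈ 2203 km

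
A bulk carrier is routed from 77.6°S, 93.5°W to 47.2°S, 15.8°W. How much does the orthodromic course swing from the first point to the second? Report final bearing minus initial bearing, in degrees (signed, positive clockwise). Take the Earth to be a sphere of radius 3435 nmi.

-73.0°

Initial bearing θ₁ = atan2(sin Δλ cos φ₂, cos φ₁ sin φ₂ − sin φ₁ cos φ₂ cos Δλ) = 91.40°
Final bearing θ₂ = (initial bearing from the destination back to the start) + 180° = 18.42°
Δθ = θ₂ − θ₁ = -73.0°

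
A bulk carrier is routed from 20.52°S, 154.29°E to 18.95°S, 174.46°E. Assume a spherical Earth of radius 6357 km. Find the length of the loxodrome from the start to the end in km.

Rhumb course C = atan2(Δλ, Δψ) with Δψ = ln[tan(π/4+φ₂/2)/tan(π/4+φ₁/2)] = +0.0291, Δλ = +0.3520 → C = 85.27°
d = R·|Δφ| / |cos C| = 6357·0.02740 / 0.08242 = 2114 km

2114 km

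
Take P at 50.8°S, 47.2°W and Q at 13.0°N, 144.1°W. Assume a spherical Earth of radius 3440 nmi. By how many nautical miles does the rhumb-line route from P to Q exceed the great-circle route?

Great circle: cos σ = sin φ₁ sin φ₂ + cos φ₁ cos φ₂ cos Δλ,  σ = 1.8217 rad → d_gc = 6266.8 nmi
Rhumb line: Δψ = +1.2615, q = Δφ/Δψ = 0.8827, d_rh = R√(Δφ²+q²Δλ²) = 6406.8 nmi
Excess = 6406.8 − 6266.8 = 140.0 ≈ 140 nmi

140 nmi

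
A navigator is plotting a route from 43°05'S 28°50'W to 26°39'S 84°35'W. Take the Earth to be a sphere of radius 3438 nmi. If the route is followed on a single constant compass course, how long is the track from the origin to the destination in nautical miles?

2899 nmi

Rhumb course C = atan2(Δλ, Δψ) with Δψ = ln[tan(π/4+φ₂/2)/tan(π/4+φ₁/2)] = +0.3520, Δλ = -0.9730 → C = 289.89°
d = R·|Δφ| / |cos C| = 3438·0.28682 / 0.34015 = 2899 nmi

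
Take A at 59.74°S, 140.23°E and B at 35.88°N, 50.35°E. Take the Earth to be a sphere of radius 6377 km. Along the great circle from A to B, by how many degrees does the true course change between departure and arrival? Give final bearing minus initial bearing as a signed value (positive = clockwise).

+34.1°

Initial bearing θ₁ = atan2(sin Δλ cos φ₂, cos φ₁ sin φ₂ − sin φ₁ cos φ₂ cos Δλ) = 290.12°
Final bearing θ₂ = (initial bearing from the destination back to the start) + 180° = 324.27°
Δθ = θ₂ − θ₁ = +34.1°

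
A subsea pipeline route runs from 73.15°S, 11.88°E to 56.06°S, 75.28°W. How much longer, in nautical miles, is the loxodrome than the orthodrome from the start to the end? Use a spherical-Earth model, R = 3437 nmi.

Great circle: cos σ = sin φ₁ sin φ₂ + cos φ₁ cos φ₂ cos Δλ,  σ = 0.6401 rad → d_gc = 2200.10 nmi
Rhumb line: Δψ = +0.7229, q = Δφ/Δψ = 0.4126, d_rh = R√(Δφ²+q²Δλ²) = 2388.64 nmi
Excess = 2388.64 − 2200.10 = 188.54 ≈ 189 nmi

189 nmi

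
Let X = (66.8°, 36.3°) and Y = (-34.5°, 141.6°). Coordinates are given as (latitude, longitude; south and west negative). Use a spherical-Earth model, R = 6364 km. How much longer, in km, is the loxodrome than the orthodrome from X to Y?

450 km

Great circle: cos σ = sin φ₁ sin φ₂ + cos φ₁ cos φ₂ cos Δλ,  σ = 2.2222 rad → d_gc = 14141.8 km
Rhumb line: Δψ = -2.2256, q = Δφ/Δψ = 0.7944, d_rh = R√(Δφ²+q²Δλ²) = 14591.9 km
Excess = 14591.9 − 14141.8 = 450.1 ≈ 450 km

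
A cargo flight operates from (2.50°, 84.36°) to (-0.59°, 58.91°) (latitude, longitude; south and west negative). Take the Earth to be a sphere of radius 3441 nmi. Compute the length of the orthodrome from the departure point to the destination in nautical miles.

1539 nmi

Haversine: a = sin²(Δφ/2)+cos φ₁ cos φ₂ sin²(Δλ/2) = 0.04920;  σ = 2·atan2(√a,√(1−a))
σ = 25.630° → d = Rσ = 3441·0.44733 = 1539 nmi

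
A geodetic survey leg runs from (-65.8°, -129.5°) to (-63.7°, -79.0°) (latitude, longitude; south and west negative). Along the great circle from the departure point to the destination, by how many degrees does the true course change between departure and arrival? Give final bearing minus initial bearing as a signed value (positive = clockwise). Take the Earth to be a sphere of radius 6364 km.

Initial bearing θ₁ = atan2(sin Δλ cos φ₂, cos φ₁ sin φ₂ − sin φ₁ cos φ₂ cos Δλ) = 107.90°
Final bearing θ₂ = (initial bearing from the destination back to the start) + 180° = 61.69°
Δθ = θ₂ − θ₁ = -46.2°

-46.2°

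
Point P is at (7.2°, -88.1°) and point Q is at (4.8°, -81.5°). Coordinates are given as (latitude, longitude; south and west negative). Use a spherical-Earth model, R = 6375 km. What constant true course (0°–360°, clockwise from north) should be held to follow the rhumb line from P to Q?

Meridional parts: M(φ₁)=+0.1260, M(φ₂)=+0.0839 → ΔM = -0.0421;  Δλ = +0.1152 rad
tan C = Δλ / ΔM = -2.7347 → C = 110.09°

110.1°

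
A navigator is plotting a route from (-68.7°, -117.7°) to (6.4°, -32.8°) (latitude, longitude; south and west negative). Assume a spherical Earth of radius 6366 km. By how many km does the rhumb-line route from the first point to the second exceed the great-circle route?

Great circle: cos σ = sin φ₁ sin φ₂ + cos φ₁ cos φ₂ cos Δλ,  σ = 1.6426 rad → d_gc = 10456.9 km
Rhumb line: Δψ = +1.7830, q = Δφ/Δψ = 0.7351, d_rh = R√(Δφ²+q²Δλ²) = 10849.6 km
Excess = 10849.6 − 10456.9 = 392.7 ≈ 393 km

393 km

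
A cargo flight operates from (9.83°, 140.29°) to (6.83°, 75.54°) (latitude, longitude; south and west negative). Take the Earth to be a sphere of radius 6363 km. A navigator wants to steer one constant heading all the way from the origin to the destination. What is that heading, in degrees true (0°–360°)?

267.3°

Δψ = ln[tan(π/4+φ₂/2)/tan(π/4+φ₁/2)] = -0.0529
Δλ = -1.1301 rad (taken the short way round)
course = atan2(Δλ, Δψ) = 267.32°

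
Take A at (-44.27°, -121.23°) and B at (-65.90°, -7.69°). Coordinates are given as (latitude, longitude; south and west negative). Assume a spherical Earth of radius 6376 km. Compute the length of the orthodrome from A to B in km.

Haversine: a = sin²(Δφ/2)+cos φ₁ cos φ₂ sin²(Δλ/2) = 0.23979;  σ = 2·atan2(√a,√(1−a))
σ = 58.640° → d = Rσ = 6376·1.02346 = 6526 km

6526 km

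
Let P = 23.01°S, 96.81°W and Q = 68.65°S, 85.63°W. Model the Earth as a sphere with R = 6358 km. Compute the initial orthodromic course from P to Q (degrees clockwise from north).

174.4°

N = sin Δλ·cos φ₂ = +0.0706;  D = cos φ₁ sin φ₂ − sin φ₁ cos φ₂ cos Δλ = -0.7177
initial course = atan2(N, D) = 174.38°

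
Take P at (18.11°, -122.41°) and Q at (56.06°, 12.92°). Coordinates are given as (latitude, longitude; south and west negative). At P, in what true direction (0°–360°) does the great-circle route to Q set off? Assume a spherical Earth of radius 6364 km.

θ = atan2( sin Δλ·cos φ₂ ,  cos φ₁ sin φ₂ − sin φ₁ cos φ₂ cos Δλ )
  = atan2(+0.3925, +0.9119) = 23.29°

23.3°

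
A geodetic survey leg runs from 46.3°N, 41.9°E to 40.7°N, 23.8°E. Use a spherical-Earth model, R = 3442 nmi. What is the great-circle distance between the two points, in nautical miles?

Haversine: a = sin²(Δφ/2)+cos φ₁ cos φ₂ sin²(Δλ/2) = 0.01535;  σ = 2·atan2(√a,√(1−a))
σ = 14.232° → d = Rσ = 3442·0.24839 = 855 nmi

855 nmi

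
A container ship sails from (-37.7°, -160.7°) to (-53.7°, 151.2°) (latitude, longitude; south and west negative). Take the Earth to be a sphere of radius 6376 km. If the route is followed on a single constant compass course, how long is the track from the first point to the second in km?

Δψ = ln[tan(π/4+φ₂/2)/tan(π/4+φ₁/2)] = -0.4039;  Δφ = -0.2793 rad,  Δλ = -0.8395 rad
q = Δφ/Δψ = 0.6913
d = R·√(Δφ² + q²Δλ²) = 6376·0.64405 = 4106 km

4106 km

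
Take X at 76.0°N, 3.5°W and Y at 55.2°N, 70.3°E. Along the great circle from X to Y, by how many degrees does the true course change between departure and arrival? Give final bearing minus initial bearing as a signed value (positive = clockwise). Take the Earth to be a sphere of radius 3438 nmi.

+69.6°

At departure: θ₁ = atan2(sin Δλ cos φ₂, cos φ₁ sin φ₂ − sin φ₁ cos φ₂ cos Δλ) = 85.39°
At arrival: θ₂ = atan2(sin Δλ cos φ₁, −cos φ₂ sin φ₁ + sin φ₂ cos φ₁ cos Δλ) = 155.01°
Δθ = θ₂ − θ₁ = +69.6°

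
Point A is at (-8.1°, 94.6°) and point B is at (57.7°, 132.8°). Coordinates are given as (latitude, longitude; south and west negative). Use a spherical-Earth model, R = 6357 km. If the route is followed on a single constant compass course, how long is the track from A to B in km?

8107 km

Δψ = ln[tan(π/4+φ₂/2)/tan(π/4+φ₁/2)] = +1.3812;  Δφ = +1.1484 rad,  Δλ = +0.6667 rad
q = Δφ/Δψ = 0.8315
d = R·√(Δφ² + q²Δλ²) = 6357·1.27523 = 8107 km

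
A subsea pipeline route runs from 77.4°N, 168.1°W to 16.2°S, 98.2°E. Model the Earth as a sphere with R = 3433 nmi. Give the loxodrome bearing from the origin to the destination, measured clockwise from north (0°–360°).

213.3°

Δψ = ln[tan(π/4+φ₂/2)/tan(π/4+φ₁/2)] = -2.4902
Δλ = -1.6354 rad (taken the short way round)
course = atan2(Δλ, Δψ) = 213.29°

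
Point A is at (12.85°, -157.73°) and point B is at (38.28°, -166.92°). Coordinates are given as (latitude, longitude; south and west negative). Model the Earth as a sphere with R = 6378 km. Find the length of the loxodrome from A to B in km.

2974 km

Rhumb course C = atan2(Δλ, Δψ) with Δψ = ln[tan(π/4+φ₂/2)/tan(π/4+φ₁/2)] = +0.4980, Δλ = -0.1604 → C = 342.15°
d = R·|Δφ| / |cos C| = 6378·0.44384 / 0.95185 = 2974 km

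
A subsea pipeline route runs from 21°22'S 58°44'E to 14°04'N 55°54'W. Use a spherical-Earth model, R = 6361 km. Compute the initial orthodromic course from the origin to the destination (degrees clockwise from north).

θ = atan2( sin Δλ·cos φ₂ ,  cos φ₁ sin φ₂ − sin φ₁ cos φ₂ cos Δλ )
  = atan2(-0.8817, +0.0790) = 275.12°

275.1°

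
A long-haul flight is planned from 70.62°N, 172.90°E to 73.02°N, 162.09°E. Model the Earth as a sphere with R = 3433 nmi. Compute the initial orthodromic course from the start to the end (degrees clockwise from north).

N = sin Δλ·cos φ₂ = -0.0548;  D = cos φ₁ sin φ₂ − sin φ₁ cos φ₂ cos Δλ = +0.0468
initial course = atan2(N, D) = 310.49°

310.5°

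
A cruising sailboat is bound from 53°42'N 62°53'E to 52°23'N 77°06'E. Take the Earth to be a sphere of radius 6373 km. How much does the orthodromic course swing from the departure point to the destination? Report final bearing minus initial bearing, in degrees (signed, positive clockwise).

Initial bearing θ₁ = atan2(sin Δλ cos φ₂, cos φ₁ sin φ₂ − sin φ₁ cos φ₂ cos Δλ) = 93.02°
Final bearing θ₂ = (initial bearing from the destination back to the start) + 180° = 104.40°
Δθ = θ₂ − θ₁ = +11.4°

+11.4°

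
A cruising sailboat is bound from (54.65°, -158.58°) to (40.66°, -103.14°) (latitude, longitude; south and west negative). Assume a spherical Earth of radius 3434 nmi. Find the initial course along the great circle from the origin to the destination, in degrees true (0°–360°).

87.6°

N = sin Δλ·cos φ₂ = +0.6247;  D = cos φ₁ sin φ₂ − sin φ₁ cos φ₂ cos Δλ = +0.0260
initial course = atan2(N, D) = 87.62°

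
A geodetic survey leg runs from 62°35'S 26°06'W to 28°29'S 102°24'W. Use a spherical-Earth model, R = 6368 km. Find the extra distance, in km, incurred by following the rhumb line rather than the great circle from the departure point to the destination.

284 km

Great circle: cos σ = sin φ₁ sin φ₂ + cos φ₁ cos φ₂ cos Δλ,  σ = 1.0249 rad → d_gc = 6526.5 km
Rhumb line: Δψ = +0.8919, q = Δφ/Δψ = 0.6673, d_rh = R√(Δφ²+q²Δλ²) = 6810.6 km
Excess = 6810.6 − 6526.5 = 284.1 ≈ 284 km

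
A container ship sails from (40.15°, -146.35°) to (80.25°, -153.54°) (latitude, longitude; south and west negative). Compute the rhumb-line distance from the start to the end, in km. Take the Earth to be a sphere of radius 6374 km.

4473 km

Δψ = ln[tan(π/4+φ₂/2)/tan(π/4+φ₁/2)] = +1.6954;  Δφ = +0.6999 rad,  Δλ = -0.1255 rad
q = Δφ/Δψ = 0.4128
d = R·√(Δφ² + q²Δλ²) = 6374·0.70179 = 4473 km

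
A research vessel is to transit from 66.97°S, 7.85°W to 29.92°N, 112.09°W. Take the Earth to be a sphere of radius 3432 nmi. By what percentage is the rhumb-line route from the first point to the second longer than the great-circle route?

3.5%

Great circle: σ = 2.1441 rad → d_gc = Rσ = 7358.7 nmi
Rhumb: Δφ = +1.6910, Δλ = -1.8193, Δψ = +2.1387, q = Δφ/Δψ = 0.7907 → d_rh = R√(Δφ²+q²Δλ²) = 7619.5 nmi
Excess = (7619.5 − 7358.7) / 7358.7 = 260.8 / 7358.7 = 3.54% ≈ 3.5%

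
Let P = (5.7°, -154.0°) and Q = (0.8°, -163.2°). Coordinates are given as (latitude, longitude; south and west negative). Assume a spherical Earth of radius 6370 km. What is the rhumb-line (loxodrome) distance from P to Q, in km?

Rhumb course C = atan2(Δλ, Δψ) with Δψ = ln[tan(π/4+φ₂/2)/tan(π/4+φ₁/2)] = -0.0857, Δλ = -0.1606 → C = 241.91°
d = R·|Δφ| / |cos C| = 6370·0.08552 / 0.47079 = 1157 km

1157 km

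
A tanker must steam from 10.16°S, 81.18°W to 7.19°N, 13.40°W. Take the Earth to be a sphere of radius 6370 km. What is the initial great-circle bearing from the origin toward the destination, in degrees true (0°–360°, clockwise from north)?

θ = atan2( sin Δλ·cos φ₂ ,  cos φ₁ sin φ₂ − sin φ₁ cos φ₂ cos Δλ )
  = atan2(+0.9185, +0.1894) = 78.35°

78.3°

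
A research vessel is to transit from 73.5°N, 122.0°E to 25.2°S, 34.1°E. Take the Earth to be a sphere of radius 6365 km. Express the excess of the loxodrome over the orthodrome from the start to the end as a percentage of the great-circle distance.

Great circle: σ = 1.9810 rad → d_gc = Rσ = 12609.3 km
Rhumb: Δφ = -1.7226, Δλ = -1.5341, Δψ = -2.3858, q = Δφ/Δψ = 0.7220 → d_rh = R√(Δφ²+q²Δλ²) = 13035.8 km
Excess = (13035.8 − 12609.3) / 12609.3 = 426.5 / 12609.3 = 3.38% ≈ 3.4%

3.4%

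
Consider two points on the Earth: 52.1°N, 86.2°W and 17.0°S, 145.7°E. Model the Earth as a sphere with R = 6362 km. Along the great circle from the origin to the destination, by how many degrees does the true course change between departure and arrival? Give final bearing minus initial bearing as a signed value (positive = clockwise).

-73.9°

Initial bearing θ₁ = atan2(sin Δλ cos φ₂, cos φ₁ sin φ₂ − sin φ₁ cos φ₂ cos Δλ) = 290.81°
Final bearing θ₂ = (initial bearing from the destination back to the start) + 180° = 216.90°
Δθ = θ₂ − θ₁ = -73.9°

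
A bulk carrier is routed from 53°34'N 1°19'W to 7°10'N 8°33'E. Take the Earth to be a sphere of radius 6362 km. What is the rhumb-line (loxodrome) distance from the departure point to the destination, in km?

Rhumb course C = atan2(Δλ, Δψ) with Δψ = ln[tan(π/4+φ₂/2)/tan(π/4+φ₁/2)] = -0.9860, Δλ = +0.1722 → C = 170.09°
d = R·|Δφ| / |cos C| = 6362·0.80983 / 0.98509 = 5230 km

5230 km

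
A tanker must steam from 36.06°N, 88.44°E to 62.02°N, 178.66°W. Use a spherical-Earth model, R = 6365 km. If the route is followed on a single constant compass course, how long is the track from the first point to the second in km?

Δψ = ln[tan(π/4+φ₂/2)/tan(π/4+φ₁/2)] = +0.7142;  Δφ = +0.4531 rad,  Δλ = +1.6214 rad
q = Δφ/Δψ = 0.6344
d = R·√(Δφ² + q²Δλ²) = 6365·1.12404 = 7155 km

7155 km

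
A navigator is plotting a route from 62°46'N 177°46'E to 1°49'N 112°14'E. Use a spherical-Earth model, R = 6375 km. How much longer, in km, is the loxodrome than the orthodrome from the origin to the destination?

177 km

Great circle: cos σ = sin φ₁ sin φ₂ + cos φ₁ cos φ₂ cos Δλ,  σ = 1.3514 rad → d_gc = 8615.3 km
Rhumb line: Δψ = -1.3861, q = Δφ/Δψ = 0.7674, d_rh = R√(Δφ²+q²Δλ²) = 8792.2 km
Excess = 8792.2 − 8615.3 = 176.9 ≈ 177 km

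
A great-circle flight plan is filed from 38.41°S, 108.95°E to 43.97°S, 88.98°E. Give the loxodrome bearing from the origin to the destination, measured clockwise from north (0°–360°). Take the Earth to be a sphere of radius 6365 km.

249.7°

Meridional parts: M(φ₁)=-0.7271, M(φ₂)=-0.8562 → ΔM = -0.1291;  Δλ = -0.3485 rad
tan C = Δλ / ΔM = +2.7002 → C = 249.68°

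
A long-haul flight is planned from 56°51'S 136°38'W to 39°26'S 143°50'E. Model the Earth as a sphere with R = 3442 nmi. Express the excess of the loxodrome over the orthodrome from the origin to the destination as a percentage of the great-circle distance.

Great circle: σ = 0.9166 rad → d_gc = Rσ = 3154.9 nmi
Rhumb: Δφ = +0.3040, Δλ = -1.3881, Δψ = +0.4618, q = Δφ/Δψ = 0.6582 → d_rh = R√(Δφ²+q²Δλ²) = 3314.3 nmi
Excess = (3314.3 − 3154.9) / 3154.9 = 159.4 / 3154.9 = 5.052% ≈ 5.1%

5.1%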